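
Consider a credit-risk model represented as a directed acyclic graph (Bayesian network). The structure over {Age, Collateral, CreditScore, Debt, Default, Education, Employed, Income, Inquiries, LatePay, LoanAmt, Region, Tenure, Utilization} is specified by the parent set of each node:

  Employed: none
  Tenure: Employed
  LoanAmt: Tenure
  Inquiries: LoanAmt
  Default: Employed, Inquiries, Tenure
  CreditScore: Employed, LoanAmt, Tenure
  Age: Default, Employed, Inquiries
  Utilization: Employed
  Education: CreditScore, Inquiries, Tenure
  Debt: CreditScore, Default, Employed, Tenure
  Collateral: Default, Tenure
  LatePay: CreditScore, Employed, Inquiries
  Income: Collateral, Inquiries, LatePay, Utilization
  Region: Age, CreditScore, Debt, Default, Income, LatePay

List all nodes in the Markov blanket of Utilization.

Pa(Utilization) = {Employed}.
Children of Utilization: Income.
Parents of each child, excluding Utilization:
  Income also has parents Collateral, Inquiries, LatePay.
MB(Utilization) = {Collateral, Employed, Income, Inquiries, LatePay}.

{Collateral, Employed, Income, Inquiries, LatePay}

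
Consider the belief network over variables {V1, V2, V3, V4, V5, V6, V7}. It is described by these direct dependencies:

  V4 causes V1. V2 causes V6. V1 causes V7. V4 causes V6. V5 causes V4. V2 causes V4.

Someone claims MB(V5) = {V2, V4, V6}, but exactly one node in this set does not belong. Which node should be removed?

V6

Recall MB(v) = parents ∪ children ∪ spouses, where spouses are the other parents of v's children.
V5 has child V4.
Pa(V5) = {}.
Other parents of V5's children:
  parents(V4) \ {V5} = {V2}.
MB(V5) = {V2, V4}.
V6 is neither a parent, child, nor co-parent of V5, so it does not belong.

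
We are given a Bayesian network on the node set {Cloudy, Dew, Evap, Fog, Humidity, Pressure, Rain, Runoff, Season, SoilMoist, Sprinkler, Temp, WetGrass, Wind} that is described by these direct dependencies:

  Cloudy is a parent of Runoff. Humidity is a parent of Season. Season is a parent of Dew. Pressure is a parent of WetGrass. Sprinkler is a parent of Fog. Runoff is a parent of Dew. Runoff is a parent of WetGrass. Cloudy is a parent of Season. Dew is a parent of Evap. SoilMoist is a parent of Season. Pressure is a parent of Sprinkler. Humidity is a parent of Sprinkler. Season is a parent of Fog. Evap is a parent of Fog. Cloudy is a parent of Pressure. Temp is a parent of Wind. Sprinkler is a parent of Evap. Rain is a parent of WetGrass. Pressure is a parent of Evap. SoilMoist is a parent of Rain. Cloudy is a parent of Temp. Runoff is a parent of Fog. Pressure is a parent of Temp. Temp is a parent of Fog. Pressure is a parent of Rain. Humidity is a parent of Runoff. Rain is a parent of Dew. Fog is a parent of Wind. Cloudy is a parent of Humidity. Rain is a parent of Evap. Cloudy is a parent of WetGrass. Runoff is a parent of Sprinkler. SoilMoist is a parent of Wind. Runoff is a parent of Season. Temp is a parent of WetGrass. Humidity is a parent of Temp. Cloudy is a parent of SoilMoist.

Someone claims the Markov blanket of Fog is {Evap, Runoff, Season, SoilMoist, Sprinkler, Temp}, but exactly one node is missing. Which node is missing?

Wind

Parents of Fog: Evap, Runoff, Season, Sprinkler, Temp.
Children of Fog: Wind.
For each child, the remaining parents (spouses of Fog):
  parents(Wind) \ {Fog} = {SoilMoist, Temp}.
MB(Fog) = {Evap, Runoff, Season, SoilMoist, Sprinkler, Temp, Wind}.
Comparing with the claimed set, Wind is missing.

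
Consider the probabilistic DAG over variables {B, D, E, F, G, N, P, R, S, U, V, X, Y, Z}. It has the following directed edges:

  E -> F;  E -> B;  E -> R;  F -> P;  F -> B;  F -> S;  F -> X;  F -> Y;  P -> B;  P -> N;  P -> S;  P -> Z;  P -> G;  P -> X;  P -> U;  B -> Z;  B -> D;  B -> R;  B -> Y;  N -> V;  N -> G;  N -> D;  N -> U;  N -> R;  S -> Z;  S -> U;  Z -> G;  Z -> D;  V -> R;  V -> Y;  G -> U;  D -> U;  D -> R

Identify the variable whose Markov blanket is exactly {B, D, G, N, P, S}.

Z

The target node must have every member of {B, D, G, N, P, S} as a parent, child, or co-parent, and no others.
Parents of Z: B, P, S; children: D, G; co-parents: B, N, P.
These exactly cover the given set, so the node is Z.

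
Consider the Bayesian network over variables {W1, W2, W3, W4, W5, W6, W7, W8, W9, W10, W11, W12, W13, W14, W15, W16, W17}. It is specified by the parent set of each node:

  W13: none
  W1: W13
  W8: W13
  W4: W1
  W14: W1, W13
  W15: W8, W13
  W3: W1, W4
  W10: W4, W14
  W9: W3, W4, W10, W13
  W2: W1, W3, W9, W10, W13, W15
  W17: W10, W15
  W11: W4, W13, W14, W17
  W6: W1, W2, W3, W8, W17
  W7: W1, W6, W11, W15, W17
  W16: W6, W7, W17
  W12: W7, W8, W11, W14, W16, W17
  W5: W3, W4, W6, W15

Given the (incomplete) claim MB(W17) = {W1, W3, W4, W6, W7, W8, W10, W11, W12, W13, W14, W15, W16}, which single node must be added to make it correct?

W2

The Markov blanket of a node is its parents, its children, and the other parents of its children.
Parents of W17: W10, W15.
Children of W17: W6, W7, W11, W12, W16.
Other parents of W17's children:
  W11: W4, W13, W14
  W6: W1, W2, W3, W8
  W7: W1, W6, W11, W15
  W16: W6, W7
  W12: W7, W8, W11, W14, W16
MB(W17) = {W1, W2, W3, W4, W6, W7, W8, W10, W11, W12, W13, W14, W15, W16}.
Comparing with the claimed set, W2 is missing.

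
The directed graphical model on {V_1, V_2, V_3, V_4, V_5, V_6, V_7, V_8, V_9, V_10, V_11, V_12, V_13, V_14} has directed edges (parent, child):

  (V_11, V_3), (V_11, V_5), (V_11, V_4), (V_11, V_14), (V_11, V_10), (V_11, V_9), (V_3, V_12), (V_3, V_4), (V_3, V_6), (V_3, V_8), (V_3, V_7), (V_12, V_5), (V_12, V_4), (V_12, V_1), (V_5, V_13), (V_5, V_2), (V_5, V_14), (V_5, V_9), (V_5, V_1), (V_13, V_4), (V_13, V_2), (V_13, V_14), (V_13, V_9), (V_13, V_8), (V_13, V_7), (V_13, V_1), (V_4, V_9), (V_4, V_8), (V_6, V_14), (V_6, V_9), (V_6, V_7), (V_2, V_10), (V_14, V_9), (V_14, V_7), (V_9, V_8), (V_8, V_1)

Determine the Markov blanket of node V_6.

{V_3, V_4, V_5, V_7, V_9, V_11, V_13, V_14}

Pa(V_6) = {V_3}.
Ch(V_6) = {V_7, V_9, V_14}.
Parents of each child, excluding V_6:
  V_14: V_5, V_11, V_13
  V_9: V_4, V_5, V_11, V_13, V_14
  V_7: V_3, V_13, V_14
MB(V_6) = {V_3, V_4, V_5, V_7, V_9, V_11, V_13, V_14}.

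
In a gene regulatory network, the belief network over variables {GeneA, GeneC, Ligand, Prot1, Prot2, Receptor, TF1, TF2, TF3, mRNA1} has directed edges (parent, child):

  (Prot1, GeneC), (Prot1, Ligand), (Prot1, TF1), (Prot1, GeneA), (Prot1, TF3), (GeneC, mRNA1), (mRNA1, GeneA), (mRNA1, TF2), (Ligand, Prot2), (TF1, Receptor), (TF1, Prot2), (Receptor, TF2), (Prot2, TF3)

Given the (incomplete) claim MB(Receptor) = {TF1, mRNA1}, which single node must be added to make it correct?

By definition, MB(Receptor) is built from Receptor's parents, Receptor's children, and the co-parents of Receptor.
Receptor's parents: TF1.
Receptor's children: TF2.
For each child, the remaining parents (spouses of Receptor):
  TF2: mRNA1
MB(Receptor) = {TF1, TF2, mRNA1}.
Comparing with the claimed set, TF2 is missing.

TF2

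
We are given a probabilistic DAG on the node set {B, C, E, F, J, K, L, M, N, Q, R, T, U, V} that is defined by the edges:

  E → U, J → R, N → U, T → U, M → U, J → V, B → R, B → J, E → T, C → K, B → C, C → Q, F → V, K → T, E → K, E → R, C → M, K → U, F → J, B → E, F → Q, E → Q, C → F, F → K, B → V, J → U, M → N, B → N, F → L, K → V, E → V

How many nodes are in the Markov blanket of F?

By definition, MB(F) is built from F's parents, F's children, and the co-parents of F.
F has parent C.
Ch(F) = {J, K, L, Q, V}.
Other parents of F's children:
  J: B
  K: C, E
  L: —
  Q: C, E
  V: B, E, J, K
MB(F) = {B, C, E, J, K, L, Q, V}, which has 8 nodes.

8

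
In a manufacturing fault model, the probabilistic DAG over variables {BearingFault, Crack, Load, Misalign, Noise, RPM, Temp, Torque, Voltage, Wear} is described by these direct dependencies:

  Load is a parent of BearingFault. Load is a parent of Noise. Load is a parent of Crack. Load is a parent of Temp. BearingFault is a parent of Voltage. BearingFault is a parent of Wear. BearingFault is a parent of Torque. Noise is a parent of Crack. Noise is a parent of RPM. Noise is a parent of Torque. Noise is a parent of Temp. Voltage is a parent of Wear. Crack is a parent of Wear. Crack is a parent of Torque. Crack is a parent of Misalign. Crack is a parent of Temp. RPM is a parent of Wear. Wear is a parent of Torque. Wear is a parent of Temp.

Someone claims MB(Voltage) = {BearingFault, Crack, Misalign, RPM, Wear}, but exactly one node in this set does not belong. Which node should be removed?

Misalign

The Markov blanket of a node is its parents, its children, and the other parents of its children.
Pa(Voltage) = {BearingFault}.
Children of Voltage: Wear.
Other parents of Voltage's children:
  Wear: BearingFault, Crack, RPM
MB(Voltage) = {BearingFault, Crack, RPM, Wear}.
Misalign is neither a parent, child, nor co-parent of Voltage, so it does not belong.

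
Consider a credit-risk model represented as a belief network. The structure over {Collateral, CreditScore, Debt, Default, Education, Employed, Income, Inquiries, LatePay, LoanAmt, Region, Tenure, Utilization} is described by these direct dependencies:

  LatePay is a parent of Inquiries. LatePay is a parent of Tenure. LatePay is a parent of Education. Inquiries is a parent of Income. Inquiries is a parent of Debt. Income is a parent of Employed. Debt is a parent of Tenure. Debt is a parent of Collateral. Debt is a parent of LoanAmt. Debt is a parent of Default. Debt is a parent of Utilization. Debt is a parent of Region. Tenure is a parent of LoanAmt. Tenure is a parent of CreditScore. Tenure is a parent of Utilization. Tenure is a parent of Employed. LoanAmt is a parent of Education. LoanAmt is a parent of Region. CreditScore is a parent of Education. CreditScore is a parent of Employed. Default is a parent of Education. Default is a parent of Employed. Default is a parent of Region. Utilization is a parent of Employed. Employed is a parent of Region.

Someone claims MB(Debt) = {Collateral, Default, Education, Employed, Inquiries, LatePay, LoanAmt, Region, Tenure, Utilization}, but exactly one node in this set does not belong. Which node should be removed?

Debt has children Collateral, Default, LoanAmt, Region, Tenure, Utilization.
Pa(Debt) = {Inquiries}.
Co-parents of Debt (other parents of its children):
  Tenure: LatePay
  Collateral: —
  LoanAmt: Tenure
  Default: —
  Utilization: Tenure
  Region: Default, Employed, LoanAmt
MB(Debt) = {Collateral, Default, Employed, Inquiries, LatePay, LoanAmt, Region, Tenure, Utilization}.
Education is neither a parent, child, nor co-parent of Debt, so it does not belong.

Education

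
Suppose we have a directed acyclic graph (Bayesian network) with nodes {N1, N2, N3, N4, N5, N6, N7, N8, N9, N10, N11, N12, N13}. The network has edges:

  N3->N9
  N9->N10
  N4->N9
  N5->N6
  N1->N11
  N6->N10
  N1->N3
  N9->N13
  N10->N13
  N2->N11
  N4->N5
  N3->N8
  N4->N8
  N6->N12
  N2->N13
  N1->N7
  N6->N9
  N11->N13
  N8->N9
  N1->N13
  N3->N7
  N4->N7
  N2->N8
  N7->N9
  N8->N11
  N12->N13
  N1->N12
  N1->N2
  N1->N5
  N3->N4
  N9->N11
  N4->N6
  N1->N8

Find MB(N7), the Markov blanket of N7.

Pa(N7) = {N1, N3, N4}.
N7's children: N9.
Other parents of N7's children:
  N9 also has parents N3, N4, N6, N8.
MB(N7) = {N1, N3, N4, N6, N8, N9}.

{N1, N3, N4, N6, N8, N9}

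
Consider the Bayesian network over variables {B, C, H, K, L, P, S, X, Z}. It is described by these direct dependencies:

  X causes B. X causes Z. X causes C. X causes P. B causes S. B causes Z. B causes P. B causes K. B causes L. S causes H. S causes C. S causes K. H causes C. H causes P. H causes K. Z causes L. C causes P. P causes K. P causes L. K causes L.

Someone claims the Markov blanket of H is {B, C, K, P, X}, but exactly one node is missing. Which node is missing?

S

Ch(H) = {C, K, P}.
H has parent S.
For each child, the remaining parents (spouses of H):
  C also has parents S, X.
  P's other parents are B, C, X.
  parents(K) \ {H} = {B, P, S}.
MB(H) = {B, C, K, P, S, X}.
Comparing with the claimed set, S is missing.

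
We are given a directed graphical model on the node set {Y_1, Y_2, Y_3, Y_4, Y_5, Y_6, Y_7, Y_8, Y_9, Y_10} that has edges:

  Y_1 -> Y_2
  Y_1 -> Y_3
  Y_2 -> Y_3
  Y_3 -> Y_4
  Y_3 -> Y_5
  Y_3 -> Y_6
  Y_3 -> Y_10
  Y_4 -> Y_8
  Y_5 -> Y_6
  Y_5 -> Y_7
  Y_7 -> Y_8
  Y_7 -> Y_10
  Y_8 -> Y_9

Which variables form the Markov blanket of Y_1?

Y_1's children: Y_2, Y_3.
Parents of Y_1: none.
Co-parents of Y_1 (other parents of its children):
  Y_2: —
  Y_3: Y_2
So the Markov blanket of Y_1 is {Y_2, Y_3}.

{Y_2, Y_3}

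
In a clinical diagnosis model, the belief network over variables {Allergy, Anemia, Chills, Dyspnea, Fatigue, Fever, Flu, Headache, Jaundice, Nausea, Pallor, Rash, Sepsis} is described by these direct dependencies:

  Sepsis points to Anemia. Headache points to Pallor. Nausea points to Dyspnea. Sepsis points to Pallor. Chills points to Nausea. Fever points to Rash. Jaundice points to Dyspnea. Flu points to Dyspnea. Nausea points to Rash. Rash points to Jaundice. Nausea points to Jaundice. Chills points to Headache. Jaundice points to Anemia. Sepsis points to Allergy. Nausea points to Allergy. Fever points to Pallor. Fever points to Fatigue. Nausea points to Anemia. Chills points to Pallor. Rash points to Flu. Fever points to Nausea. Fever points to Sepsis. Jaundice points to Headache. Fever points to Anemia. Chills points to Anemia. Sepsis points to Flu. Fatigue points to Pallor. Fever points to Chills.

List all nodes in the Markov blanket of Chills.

{Anemia, Fatigue, Fever, Headache, Jaundice, Nausea, Pallor, Sepsis}

Parents of Chills: Fever.
Chills's children: Anemia, Headache, Nausea, Pallor.
For each child, the remaining parents (spouses of Chills):
  Nausea also has parent Fever.
  parents(Headache) \ {Chills} = {Jaundice}.
  Pallor's other parents are Fatigue, Fever, Headache, Sepsis.
  parents(Anemia) \ {Chills} = {Fever, Jaundice, Nausea, Sepsis}.
So the Markov blanket of Chills is {Anemia, Fatigue, Fever, Headache, Jaundice, Nausea, Pallor, Sepsis}.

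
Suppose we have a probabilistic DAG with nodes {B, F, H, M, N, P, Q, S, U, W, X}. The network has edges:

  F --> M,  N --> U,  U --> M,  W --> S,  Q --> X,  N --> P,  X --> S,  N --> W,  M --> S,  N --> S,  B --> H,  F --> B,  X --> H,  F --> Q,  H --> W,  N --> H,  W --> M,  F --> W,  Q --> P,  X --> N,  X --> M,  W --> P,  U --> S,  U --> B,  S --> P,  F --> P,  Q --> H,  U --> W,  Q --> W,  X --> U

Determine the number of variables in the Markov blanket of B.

Recall MB(v) = parents ∪ children ∪ spouses, where spouses are the other parents of v's children.
Pa(B) = {F, U}.
B's children: H.
Co-parents of B (other parents of its children):
  H's other parents are N, Q, X.
MB(B) = {F, H, N, Q, U, X}, which has 6 nodes.

6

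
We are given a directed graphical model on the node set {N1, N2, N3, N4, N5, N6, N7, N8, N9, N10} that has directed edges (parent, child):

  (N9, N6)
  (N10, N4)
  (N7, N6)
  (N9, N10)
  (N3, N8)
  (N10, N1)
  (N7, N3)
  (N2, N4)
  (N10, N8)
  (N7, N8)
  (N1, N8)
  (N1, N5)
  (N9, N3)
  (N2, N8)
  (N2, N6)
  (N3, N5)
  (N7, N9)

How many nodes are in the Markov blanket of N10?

Parents of N10: N9.
N10 has children N1, N4, N8.
For each child, the remaining parents (spouses of N10):
  N1: no additional parents.
  N8 also has parents N1, N2, N3, N7.
  N4 also has parent N2.
MB(N10) = {N1, N2, N3, N4, N7, N8, N9}, which has 7 nodes.

7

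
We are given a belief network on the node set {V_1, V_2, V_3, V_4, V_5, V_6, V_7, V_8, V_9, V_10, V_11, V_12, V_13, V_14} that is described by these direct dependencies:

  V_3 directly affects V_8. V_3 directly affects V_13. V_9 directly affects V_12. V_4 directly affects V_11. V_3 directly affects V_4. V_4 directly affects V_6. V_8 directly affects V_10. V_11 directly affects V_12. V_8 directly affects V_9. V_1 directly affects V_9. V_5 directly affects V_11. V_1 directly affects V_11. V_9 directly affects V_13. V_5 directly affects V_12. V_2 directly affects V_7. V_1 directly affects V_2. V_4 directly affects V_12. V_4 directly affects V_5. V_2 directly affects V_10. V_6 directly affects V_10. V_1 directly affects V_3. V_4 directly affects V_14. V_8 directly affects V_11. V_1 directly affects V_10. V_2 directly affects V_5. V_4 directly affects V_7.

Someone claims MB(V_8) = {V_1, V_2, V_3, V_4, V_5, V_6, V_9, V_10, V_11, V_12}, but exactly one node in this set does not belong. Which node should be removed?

By definition, MB(V_8) is built from V_8's parents, V_8's children, and the co-parents of V_8.
Parents of V_8: V_3.
V_8's children: V_9, V_10, V_11.
Parents of each child, excluding V_8:
  V_9 also has parent V_1.
  parents(V_10) \ {V_8} = {V_1, V_2, V_6}.
  parents(V_11) \ {V_8} = {V_1, V_4, V_5}.
MB(V_8) = {V_1, V_2, V_3, V_4, V_5, V_6, V_9, V_10, V_11}.
V_12 is neither a parent, child, nor co-parent of V_8, so it does not belong.

V_12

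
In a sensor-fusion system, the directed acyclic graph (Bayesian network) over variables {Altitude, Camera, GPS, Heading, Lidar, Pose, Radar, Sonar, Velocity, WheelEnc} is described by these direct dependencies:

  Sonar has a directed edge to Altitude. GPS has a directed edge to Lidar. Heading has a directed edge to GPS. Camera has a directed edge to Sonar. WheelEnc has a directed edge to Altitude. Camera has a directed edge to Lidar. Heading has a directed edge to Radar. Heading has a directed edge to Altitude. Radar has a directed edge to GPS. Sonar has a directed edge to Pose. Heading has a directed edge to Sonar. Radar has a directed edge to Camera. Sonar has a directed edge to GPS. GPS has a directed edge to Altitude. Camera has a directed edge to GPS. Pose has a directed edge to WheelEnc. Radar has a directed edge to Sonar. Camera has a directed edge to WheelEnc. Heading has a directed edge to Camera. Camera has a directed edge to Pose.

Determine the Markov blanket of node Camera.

By definition, MB(Camera) is built from Camera's parents, Camera's children, and the co-parents of Camera.
Pa(Camera) = {Heading, Radar}.
Children of Camera: GPS, Lidar, Pose, Sonar, WheelEnc.
Co-parents of Camera (other parents of its children):
  Sonar: Heading, Radar
  Pose: Sonar
  GPS: Heading, Radar, Sonar
  Lidar: GPS
  WheelEnc: Pose
MB(Camera) = {GPS, Heading, Lidar, Pose, Radar, Sonar, WheelEnc}.

{GPS, Heading, Lidar, Pose, Radar, Sonar, WheelEnc}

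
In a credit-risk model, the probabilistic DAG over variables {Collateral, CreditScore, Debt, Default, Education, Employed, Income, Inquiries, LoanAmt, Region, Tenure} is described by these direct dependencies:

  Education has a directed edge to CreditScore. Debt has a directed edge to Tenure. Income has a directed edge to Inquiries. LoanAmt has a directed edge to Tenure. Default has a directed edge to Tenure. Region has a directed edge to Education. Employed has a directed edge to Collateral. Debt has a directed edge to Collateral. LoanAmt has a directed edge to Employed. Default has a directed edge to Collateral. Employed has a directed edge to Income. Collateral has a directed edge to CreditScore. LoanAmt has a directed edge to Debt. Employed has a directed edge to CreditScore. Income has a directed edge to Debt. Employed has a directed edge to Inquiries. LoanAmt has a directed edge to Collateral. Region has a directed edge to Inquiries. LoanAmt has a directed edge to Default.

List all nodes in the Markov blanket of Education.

{Collateral, CreditScore, Employed, Region}

Recall MB(v) = parents ∪ children ∪ spouses, where spouses are the other parents of v's children.
Education has parent Region.
Ch(Education) = {CreditScore}.
Other parents of Education's children:
  CreditScore's other parents are Collateral, Employed.
MB(Education) = {Collateral, CreditScore, Employed, Region}.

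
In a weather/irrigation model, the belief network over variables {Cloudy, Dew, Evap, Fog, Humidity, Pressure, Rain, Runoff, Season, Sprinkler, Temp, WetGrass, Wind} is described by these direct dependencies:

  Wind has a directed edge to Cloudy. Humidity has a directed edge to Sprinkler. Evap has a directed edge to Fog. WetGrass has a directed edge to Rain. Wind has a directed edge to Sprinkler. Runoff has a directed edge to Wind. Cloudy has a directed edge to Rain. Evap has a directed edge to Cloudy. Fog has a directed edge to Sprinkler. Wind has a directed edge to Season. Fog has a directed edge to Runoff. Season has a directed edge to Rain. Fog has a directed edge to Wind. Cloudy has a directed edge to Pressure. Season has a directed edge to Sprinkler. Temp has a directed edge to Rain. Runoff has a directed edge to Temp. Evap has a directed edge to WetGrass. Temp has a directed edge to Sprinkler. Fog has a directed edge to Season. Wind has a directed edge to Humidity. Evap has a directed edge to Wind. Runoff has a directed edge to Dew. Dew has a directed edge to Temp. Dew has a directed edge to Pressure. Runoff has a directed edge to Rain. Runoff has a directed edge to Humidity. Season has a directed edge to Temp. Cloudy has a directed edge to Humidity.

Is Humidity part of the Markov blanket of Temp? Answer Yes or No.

Yes

Humidity is a co-parent of Temp: both are parents of Sprinkler.
So Humidity ∈ MB(Temp).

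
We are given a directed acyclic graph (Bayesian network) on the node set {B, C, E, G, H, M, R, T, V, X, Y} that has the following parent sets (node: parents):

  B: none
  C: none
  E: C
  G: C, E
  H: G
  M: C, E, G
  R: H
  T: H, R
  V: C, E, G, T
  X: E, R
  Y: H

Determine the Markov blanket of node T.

{C, E, G, H, R, V}

T's children: V.
Parents of T: H, R.
Parents of each child, excluding T:
  V's other parents are C, E, G.
MB(T) = {C, E, G, H, R, V}.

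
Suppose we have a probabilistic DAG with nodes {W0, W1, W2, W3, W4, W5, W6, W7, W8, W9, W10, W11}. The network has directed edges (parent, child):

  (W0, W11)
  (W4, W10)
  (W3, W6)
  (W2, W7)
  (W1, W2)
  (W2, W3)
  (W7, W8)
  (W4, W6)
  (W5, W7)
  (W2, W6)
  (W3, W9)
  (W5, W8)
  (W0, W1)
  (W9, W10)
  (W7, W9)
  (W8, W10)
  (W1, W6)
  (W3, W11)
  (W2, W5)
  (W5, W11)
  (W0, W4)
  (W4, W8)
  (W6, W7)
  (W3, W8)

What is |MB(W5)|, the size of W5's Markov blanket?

8

Recall MB(v) = parents ∪ children ∪ spouses, where spouses are the other parents of v's children.
W5's parents: W2.
W5 has children W7, W8, W11.
Co-parents of W5 (other parents of its children):
  parents(W7) \ {W5} = {W2, W6}.
  parents(W8) \ {W5} = {W3, W4, W7}.
  parents(W11) \ {W5} = {W0, W3}.
MB(W5) = {W0, W2, W3, W4, W6, W7, W8, W11}, which has 8 nodes.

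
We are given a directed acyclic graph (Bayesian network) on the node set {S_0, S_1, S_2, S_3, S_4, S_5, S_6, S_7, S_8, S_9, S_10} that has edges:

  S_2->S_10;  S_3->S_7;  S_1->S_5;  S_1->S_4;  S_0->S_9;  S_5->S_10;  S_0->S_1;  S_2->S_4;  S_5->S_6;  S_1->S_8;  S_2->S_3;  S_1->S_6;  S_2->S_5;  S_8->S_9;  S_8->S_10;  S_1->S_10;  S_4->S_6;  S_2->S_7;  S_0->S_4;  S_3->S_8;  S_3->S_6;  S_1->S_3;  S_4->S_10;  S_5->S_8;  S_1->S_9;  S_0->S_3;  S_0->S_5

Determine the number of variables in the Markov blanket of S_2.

8

Recall MB(v) = parents ∪ children ∪ spouses, where spouses are the other parents of v's children.
S_2 has no parents.
S_2's children: S_3, S_4, S_5, S_7, S_10.
Other parents of S_2's children:
  S_3: S_0, S_1
  S_4: S_0, S_1
  S_5: S_0, S_1
  S_7: S_3
  S_10: S_1, S_4, S_5, S_8
MB(S_2) = {S_0, S_1, S_3, S_4, S_5, S_7, S_8, S_10}, which has 8 nodes.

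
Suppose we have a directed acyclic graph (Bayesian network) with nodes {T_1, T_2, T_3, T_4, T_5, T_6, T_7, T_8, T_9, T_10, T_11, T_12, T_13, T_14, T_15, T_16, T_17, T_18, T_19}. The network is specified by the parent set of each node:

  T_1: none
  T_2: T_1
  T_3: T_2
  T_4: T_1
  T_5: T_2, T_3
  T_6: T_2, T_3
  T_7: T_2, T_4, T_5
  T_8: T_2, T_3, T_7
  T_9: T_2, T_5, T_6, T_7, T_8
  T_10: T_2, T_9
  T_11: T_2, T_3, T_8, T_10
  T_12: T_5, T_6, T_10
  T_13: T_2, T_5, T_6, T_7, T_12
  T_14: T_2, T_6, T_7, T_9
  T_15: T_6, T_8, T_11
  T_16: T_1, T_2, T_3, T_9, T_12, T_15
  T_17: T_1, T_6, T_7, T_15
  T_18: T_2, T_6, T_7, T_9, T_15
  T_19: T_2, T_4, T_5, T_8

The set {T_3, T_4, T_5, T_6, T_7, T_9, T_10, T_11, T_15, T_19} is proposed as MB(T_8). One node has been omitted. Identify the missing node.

T_2

A node's Markov blanket = Pa ∪ Ch ∪ (parents of Ch other than the node itself).
Parents of T_8: T_2, T_3, T_7.
T_8's children: T_9, T_11, T_15, T_19.
For each child, the remaining parents (spouses of T_8):
  T_9: T_2, T_5, T_6, T_7
  T_11: T_2, T_3, T_10
  T_15: T_6, T_11
  T_19: T_2, T_4, T_5
MB(T_8) = {T_2, T_3, T_4, T_5, T_6, T_7, T_9, T_10, T_11, T_15, T_19}.
Comparing with the claimed set, T_2 is missing.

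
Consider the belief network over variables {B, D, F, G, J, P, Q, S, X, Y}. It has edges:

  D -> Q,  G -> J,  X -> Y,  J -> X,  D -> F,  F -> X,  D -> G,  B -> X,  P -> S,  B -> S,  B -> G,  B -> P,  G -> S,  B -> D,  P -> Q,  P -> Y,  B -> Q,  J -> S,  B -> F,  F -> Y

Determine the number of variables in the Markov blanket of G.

Recall MB(v) = parents ∪ children ∪ spouses, where spouses are the other parents of v's children.
Pa(G) = {B, D}.
Ch(G) = {J, S}.
Other parents of G's children:
  J: —
  S: B, J, P
MB(G) = {B, D, J, P, S}, which has 5 nodes.

5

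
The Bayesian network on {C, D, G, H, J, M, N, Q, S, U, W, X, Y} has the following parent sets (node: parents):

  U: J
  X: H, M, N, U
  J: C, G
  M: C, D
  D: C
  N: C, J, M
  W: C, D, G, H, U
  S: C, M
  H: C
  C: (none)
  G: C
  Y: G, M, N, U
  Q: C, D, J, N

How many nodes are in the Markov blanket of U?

U's parents: J.
U has children W, X, Y.
Parents of each child, excluding U:
  W also has parents C, D, G, H.
  parents(X) \ {U} = {H, M, N}.
  parents(Y) \ {U} = {G, M, N}.
MB(U) = {C, D, G, H, J, M, N, W, X, Y}, which has 10 nodes.

10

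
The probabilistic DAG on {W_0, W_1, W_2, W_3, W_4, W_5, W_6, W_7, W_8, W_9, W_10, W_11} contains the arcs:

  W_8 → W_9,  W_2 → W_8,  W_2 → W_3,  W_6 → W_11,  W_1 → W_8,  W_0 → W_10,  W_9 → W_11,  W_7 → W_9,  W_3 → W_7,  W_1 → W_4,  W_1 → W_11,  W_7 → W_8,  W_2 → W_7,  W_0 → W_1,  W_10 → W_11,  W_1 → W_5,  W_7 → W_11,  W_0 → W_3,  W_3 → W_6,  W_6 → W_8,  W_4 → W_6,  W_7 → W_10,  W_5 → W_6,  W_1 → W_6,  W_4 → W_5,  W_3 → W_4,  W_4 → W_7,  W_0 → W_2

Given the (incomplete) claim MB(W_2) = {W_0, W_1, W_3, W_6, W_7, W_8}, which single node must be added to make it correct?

W_4

By definition, MB(W_2) is built from W_2's parents, W_2's children, and the co-parents of W_2.
W_2's children: W_3, W_7, W_8.
Pa(W_2) = {W_0}.
Parents of each child, excluding W_2:
  W_3: W_0
  W_7: W_3, W_4
  W_8: W_1, W_6, W_7
MB(W_2) = {W_0, W_1, W_3, W_4, W_6, W_7, W_8}.
Comparing with the claimed set, W_4 is missing.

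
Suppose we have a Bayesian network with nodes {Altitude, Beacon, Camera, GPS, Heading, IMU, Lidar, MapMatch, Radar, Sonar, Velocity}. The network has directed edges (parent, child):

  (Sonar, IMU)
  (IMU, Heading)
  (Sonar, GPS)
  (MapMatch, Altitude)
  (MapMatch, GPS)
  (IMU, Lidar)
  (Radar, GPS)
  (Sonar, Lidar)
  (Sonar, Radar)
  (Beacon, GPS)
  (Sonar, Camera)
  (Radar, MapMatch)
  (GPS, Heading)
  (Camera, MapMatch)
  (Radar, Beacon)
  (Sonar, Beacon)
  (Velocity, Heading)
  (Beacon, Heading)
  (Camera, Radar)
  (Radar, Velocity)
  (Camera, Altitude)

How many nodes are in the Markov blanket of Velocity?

Parents of Velocity: Radar.
Children of Velocity: Heading.
Co-parents of Velocity (other parents of its children):
  Heading: Beacon, GPS, IMU
MB(Velocity) = {Beacon, GPS, Heading, IMU, Radar}, which has 5 nodes.

5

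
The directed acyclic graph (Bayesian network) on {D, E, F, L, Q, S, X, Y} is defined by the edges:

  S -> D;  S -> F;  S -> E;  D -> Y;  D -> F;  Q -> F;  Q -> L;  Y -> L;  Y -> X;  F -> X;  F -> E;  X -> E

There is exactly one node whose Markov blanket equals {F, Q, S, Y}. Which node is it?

The target node must have every member of {F, Q, S, Y} as a parent, child, or co-parent, and no others.
Parents of D: S; children: F, Y; co-parents: Q, S.
These exactly cover the given set, so the node is D.

D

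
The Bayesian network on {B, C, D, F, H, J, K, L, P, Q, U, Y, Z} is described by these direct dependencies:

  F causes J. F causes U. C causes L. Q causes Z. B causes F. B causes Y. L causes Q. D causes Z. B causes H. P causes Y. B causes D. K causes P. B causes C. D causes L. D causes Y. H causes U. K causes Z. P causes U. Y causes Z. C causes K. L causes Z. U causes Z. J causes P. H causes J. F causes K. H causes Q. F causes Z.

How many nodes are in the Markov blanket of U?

9

U has parents F, H, P.
U has child Z.
For each child, the remaining parents (spouses of U):
  Z: D, F, K, L, Q, Y
MB(U) = {D, F, H, K, L, P, Q, Y, Z}, which has 9 nodes.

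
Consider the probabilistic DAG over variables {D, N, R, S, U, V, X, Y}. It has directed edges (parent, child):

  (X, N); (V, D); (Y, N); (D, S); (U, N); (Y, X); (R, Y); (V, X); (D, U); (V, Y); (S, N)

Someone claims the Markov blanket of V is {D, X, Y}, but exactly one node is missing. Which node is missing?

R

V has no parents.
V has children D, X, Y.
Co-parents of V (other parents of its children):
  D has no other parent.
  parents(Y) \ {V} = {R}.
  X also has parent Y.
MB(V) = {D, R, X, Y}.
Comparing with the claimed set, R is missing.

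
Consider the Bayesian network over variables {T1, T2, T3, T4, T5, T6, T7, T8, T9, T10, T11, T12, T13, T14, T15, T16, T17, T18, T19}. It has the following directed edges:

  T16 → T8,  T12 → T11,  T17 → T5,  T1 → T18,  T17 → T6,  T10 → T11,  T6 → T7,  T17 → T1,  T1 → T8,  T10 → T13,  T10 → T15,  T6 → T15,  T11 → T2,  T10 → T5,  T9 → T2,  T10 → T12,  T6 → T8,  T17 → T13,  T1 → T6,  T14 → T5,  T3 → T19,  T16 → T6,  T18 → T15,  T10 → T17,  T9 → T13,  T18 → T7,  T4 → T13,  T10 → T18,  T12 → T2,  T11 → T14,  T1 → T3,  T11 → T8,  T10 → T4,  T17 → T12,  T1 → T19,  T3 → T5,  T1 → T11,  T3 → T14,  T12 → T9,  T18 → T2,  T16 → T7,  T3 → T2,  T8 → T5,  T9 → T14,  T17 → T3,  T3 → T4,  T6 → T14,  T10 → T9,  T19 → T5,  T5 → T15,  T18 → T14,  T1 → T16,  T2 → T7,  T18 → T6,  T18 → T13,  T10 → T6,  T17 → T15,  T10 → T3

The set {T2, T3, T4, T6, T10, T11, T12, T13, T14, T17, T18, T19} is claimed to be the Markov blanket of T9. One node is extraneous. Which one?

Recall MB(v) = parents ∪ children ∪ spouses, where spouses are the other parents of v's children.
Children of T9: T2, T13, T14.
T9's parents: T10, T12.
For each child, the remaining parents (spouses of T9):
  T14's other parents are T3, T6, T11, T18.
  parents(T13) \ {T9} = {T4, T10, T17, T18}.
  parents(T2) \ {T9} = {T3, T11, T12, T18}.
MB(T9) = {T2, T3, T4, T6, T10, T11, T12, T13, T14, T17, T18}.
T19 is neither a parent, child, nor co-parent of T9, so it does not belong.

T19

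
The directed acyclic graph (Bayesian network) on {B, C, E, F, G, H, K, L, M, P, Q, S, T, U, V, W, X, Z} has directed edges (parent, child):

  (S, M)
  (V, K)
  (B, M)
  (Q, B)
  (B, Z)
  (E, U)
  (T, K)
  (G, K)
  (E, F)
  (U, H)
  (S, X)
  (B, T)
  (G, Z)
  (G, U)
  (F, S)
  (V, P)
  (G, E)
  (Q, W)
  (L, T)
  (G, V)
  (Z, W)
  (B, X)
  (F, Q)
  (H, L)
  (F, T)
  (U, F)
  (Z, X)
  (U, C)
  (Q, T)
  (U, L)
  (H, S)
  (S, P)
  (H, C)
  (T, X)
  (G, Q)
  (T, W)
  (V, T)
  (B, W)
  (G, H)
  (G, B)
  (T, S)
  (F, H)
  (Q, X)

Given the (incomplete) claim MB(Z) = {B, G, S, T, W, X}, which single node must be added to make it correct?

Z's parents: B, G.
Z has children W, X.
Co-parents of Z (other parents of its children):
  X also has parents B, Q, S, T.
  W's other parents are B, Q, T.
MB(Z) = {B, G, Q, S, T, W, X}.
Comparing with the claimed set, Q is missing.

Q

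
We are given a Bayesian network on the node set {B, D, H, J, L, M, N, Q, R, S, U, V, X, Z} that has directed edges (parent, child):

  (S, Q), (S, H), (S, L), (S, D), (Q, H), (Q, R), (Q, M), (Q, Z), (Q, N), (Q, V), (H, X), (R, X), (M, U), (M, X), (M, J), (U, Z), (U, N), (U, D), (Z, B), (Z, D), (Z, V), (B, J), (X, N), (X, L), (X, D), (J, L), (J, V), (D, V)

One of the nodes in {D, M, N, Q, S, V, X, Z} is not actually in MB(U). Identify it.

The Markov blanket of a node is its parents, its children, and the other parents of its children.
U has children D, N, Z.
U's parents: M.
For each child, the remaining parents (spouses of U):
  Z: Q
  N: Q, X
  D: S, X, Z
MB(U) = {D, M, N, Q, S, X, Z}.
V is neither a parent, child, nor co-parent of U, so it does not belong.

V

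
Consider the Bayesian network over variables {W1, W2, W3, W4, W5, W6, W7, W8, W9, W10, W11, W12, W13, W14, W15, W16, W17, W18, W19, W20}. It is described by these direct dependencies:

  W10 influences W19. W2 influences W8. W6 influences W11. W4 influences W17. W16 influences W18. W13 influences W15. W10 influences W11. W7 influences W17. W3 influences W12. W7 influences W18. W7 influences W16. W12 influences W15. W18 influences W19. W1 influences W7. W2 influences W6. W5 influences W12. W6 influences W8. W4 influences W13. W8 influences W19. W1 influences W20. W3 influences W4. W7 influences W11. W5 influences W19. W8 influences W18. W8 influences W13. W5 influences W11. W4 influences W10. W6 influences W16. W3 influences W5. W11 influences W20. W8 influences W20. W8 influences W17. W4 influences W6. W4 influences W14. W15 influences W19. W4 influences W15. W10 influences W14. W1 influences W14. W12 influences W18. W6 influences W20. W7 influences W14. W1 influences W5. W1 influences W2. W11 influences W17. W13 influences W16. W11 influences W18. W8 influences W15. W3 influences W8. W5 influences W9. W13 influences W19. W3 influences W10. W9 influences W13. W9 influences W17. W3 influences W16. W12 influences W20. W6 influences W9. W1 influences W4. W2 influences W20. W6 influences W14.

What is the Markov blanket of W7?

{W1, W3, W4, W5, W6, W8, W9, W10, W11, W12, W13, W14, W16, W17, W18}

A node's Markov blanket = Pa ∪ Ch ∪ (parents of Ch other than the node itself).
Pa(W7) = {W1}.
Ch(W7) = {W11, W14, W16, W17, W18}.
For each child, the remaining parents (spouses of W7):
  W11 also has parents W5, W6, W10.
  W14 also has parents W1, W4, W6, W10.
  parents(W16) \ {W7} = {W3, W6, W13}.
  W17's other parents are W4, W8, W9, W11.
  W18 also has parents W8, W11, W12, W16.
Union: {W1} ∪ {W11, W14, W16, W17, W18} ∪ {W1, W3, W4, W5, W6, W8, W9, W10, W11, W12, W13, W16} = {W1, W3, W4, W5, W6, W8, W9, W10, W11, W12, W13, W14, W16, W17, W18}.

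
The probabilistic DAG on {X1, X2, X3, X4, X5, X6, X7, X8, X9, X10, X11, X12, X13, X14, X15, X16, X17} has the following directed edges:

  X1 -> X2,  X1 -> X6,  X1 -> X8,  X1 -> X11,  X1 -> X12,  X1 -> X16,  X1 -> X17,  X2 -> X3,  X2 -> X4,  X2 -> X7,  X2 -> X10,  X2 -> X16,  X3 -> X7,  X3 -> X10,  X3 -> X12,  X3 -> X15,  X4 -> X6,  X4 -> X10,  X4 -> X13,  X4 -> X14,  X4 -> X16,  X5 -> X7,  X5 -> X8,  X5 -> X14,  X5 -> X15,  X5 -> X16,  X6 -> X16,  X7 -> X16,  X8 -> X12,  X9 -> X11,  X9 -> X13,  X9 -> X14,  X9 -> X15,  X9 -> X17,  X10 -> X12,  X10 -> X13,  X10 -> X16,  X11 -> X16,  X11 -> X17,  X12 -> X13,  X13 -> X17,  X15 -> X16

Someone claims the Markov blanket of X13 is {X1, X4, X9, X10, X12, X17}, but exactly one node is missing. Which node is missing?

X11

Pa(X13) = {X4, X9, X10, X12}.
X13 has child X17.
Parents of each child, excluding X13:
  X17 also has parents X1, X9, X11.
MB(X13) = {X1, X4, X9, X10, X11, X12, X17}.
Comparing with the claimed set, X11 is missing.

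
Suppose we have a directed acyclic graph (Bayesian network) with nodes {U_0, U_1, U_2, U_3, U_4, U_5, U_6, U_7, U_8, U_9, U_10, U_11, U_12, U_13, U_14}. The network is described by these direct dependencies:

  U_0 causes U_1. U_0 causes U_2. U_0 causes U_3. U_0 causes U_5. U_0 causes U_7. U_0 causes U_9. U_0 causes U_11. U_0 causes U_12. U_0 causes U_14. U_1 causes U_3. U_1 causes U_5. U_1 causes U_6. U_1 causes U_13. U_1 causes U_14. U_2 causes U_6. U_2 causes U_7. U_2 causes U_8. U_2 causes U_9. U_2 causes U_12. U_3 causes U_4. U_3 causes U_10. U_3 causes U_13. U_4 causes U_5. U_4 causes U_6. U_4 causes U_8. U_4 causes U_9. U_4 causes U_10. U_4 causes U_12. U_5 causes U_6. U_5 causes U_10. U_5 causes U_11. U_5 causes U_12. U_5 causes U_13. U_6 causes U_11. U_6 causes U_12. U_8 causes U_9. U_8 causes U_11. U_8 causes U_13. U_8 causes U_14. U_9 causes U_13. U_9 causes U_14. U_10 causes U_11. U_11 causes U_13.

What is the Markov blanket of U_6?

{U_0, U_1, U_2, U_4, U_5, U_8, U_10, U_11, U_12}

Ch(U_6) = {U_11, U_12}.
U_6's parents: U_1, U_2, U_4, U_5.
For each child, the remaining parents (spouses of U_6):
  U_11: U_0, U_5, U_8, U_10
  U_12: U_0, U_2, U_4, U_5
MB(U_6) = {U_0, U_1, U_2, U_4, U_5, U_8, U_10, U_11, U_12}.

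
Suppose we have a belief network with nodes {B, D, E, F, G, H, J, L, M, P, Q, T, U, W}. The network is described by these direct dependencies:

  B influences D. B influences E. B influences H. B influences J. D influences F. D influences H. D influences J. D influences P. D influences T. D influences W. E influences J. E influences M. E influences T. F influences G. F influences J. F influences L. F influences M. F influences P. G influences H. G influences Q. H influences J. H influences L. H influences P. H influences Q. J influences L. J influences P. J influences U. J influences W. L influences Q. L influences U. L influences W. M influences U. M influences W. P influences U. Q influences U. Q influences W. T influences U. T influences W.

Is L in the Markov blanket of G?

Yes

L is a co-parent of G: both are parents of Q.
So L ∈ MB(G).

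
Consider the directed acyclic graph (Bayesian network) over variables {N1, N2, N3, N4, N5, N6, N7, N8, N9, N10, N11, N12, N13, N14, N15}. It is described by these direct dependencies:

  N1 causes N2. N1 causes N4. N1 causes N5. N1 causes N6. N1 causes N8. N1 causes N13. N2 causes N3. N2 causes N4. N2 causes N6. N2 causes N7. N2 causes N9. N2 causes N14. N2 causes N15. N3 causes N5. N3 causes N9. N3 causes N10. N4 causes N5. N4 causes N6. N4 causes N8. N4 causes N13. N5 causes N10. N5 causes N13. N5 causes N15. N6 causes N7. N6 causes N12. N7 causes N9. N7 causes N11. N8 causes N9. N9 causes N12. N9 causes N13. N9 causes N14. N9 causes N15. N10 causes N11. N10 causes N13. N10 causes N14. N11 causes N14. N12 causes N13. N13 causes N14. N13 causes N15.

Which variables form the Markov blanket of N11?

{N2, N7, N9, N10, N13, N14}

Pa(N11) = {N7, N10}.
Children of N11: N14.
For each child, the remaining parents (spouses of N11):
  N14 also has parents N2, N9, N10, N13.
MB(N11) = {N2, N7, N9, N10, N13, N14}.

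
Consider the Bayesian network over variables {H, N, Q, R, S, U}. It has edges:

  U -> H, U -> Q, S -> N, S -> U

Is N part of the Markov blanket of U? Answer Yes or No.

No

The Markov blanket of a node is its parents, its children, and the other parents of its children.
Parents of U: S.
Ch(U) = {H, Q}.
For each child, the remaining parents (spouses of U):
  Q: —
  H: —
MB(U) = {H, Q, S}; N is not in this set.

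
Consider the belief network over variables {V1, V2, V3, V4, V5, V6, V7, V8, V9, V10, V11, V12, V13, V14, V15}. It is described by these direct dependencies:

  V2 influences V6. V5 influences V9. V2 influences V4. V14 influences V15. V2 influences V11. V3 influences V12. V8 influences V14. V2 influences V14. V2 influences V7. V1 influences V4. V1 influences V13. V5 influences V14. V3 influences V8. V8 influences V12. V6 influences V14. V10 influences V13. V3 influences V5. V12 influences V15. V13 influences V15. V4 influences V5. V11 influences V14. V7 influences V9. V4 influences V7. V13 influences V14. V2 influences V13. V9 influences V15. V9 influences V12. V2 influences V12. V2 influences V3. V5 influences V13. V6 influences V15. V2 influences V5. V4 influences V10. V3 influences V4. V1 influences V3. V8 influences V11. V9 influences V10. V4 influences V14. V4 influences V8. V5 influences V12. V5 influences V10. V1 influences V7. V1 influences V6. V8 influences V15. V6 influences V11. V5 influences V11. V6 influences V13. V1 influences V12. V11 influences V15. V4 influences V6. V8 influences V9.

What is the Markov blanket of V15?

A node's Markov blanket = Pa ∪ Ch ∪ (parents of Ch other than the node itself).
Pa(V15) = {V6, V8, V9, V11, V12, V13, V14}.
Children of V15: none.
V15 has no children, so there are no co-parents.
MB(V15) = {V6, V8, V9, V11, V12, V13, V14}.

{V6, V8, V9, V11, V12, V13, V14}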